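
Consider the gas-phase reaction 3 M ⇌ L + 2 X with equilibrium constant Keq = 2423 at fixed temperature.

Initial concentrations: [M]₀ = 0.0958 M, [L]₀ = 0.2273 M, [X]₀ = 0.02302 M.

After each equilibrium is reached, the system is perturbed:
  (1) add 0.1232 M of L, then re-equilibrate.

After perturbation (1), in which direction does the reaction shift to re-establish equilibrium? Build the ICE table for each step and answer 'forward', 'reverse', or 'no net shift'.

Direction: reverse

Q₀ = 0.137 vs Keq = 2423 ⇒ Q<K, forward
Step 1:
                    M           L           X
  Initial      0.0958      0.2273     0.02302
  Change     -0.08695     0.02898     0.05797
  Equil      0.008852      0.2563     0.08099
  solve Keq expr → x = 0.02898; check Q = 2423
Then add 0.1232 M of L.
Step 2:
                    M           L           X
  Initial    0.008852      0.3795     0.08099
  Change     0.001169 -3.8973e-04 -7.7945e-04
  Equil       0.01002      0.3791     0.08021
  solve Keq expr → x = -3.8973e-04; check Q = 2423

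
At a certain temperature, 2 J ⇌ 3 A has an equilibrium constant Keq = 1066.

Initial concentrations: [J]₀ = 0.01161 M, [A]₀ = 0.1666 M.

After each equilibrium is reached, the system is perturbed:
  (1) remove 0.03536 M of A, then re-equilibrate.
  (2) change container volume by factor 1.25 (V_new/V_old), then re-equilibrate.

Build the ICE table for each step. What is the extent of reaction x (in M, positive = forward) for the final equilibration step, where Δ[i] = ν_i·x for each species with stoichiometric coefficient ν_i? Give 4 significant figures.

Q₀ = 34.31 vs Keq = 1066 ⇒ Q<K, forward
Step 1:
                    J           A
  Initial     0.01161      0.1666
  Change    -0.009261     0.01389
  Equil      0.002349      0.1805
  solve Keq expr → x = 0.004631; check Q = 1066
Then remove 0.03536 M of A.
Step 2:
                    J           A
  Initial    0.002349      0.1451
  Change  -6.3838e-04  9.5757e-04
  Equil       0.00171      0.1461
  solve Keq expr → x = 3.1919e-04; check Q = 1066
Then change container volume by factor 1.25 (V_new/V_old).
Step 3:
                    J           A
  Initial    0.001368      0.1169
  Change  -1.4112e-04  2.1167e-04
  Equil      0.001227      0.1171
  solve Keq expr → x = 7.0558e-05; check Q = 1066

x = 7.0558e-05 M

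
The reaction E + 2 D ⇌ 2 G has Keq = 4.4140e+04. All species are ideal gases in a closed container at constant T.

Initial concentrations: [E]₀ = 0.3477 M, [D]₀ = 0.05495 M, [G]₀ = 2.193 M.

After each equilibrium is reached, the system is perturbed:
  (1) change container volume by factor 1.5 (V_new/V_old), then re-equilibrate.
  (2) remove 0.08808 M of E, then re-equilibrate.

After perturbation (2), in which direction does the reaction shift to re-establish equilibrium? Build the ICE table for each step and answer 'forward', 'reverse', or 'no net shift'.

Q₀ = 4581 vs Keq = 4.4140e+04 ⇒ Q<K, forward
Step 1:
                  E         D         G
  Initial    0.3477   0.05495     2.193
  Change   -0.01823  -0.03646   0.03646
  Equil      0.3295   0.01849     2.229
  solve Keq expr → x = 0.01823; check Q = 4.4140e+04
Then change container volume by factor 1.5 (V_new/V_old).
Step 2:
                  E         D         G
  Initial    0.2196   0.01232     1.486
  Change   0.001348  0.002697 -0.002697
  Equil       0.221   0.01502     1.484
  solve Keq expr → x = -0.001348; check Q = 4.4140e+04
Then remove 0.08808 M of E.
Step 3:
                  E         D         G
  Initial    0.1329   0.01502     1.484
  Change   0.002073  0.004145 -0.004145
  Equil       0.135   0.01917     1.479
  solve Keq expr → x = -0.002073; check Q = 4.4140e+04

Direction: reverse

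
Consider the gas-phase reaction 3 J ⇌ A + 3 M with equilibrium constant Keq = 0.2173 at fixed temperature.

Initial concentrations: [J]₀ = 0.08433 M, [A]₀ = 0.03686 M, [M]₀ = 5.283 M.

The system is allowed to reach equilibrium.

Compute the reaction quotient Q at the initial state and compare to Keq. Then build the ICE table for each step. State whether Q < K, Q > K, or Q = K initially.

Q₀ = 9063 vs Keq = 0.2173 ⇒ Q>K, reverse
Step 1:
                  J         A         M
  init      0.08433   0.03686     5.283
  Δ          0.1105  -0.03685   -0.1105
  eq         0.1949 1.1621e-05     5.172
  solve Keq expr → x = -0.03685; check Q = 0.2173

Q₀ = 9063; Q > K (proceeds reverse)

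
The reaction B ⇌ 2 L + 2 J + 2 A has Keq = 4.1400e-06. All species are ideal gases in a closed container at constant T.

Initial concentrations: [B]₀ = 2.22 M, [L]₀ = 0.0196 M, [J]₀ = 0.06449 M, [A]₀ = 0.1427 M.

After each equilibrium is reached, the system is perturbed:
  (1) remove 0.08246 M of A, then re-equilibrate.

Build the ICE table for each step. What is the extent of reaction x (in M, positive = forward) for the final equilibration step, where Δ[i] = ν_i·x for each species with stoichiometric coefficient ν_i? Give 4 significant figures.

Q₀ = 1.4655e-08 vs Keq = 4.1400e-06 ⇒ Q<K, forward
Step 1:
                    B           L           J           A
  I              2.22      0.0196     0.06449      0.1427
  C          -0.03852     0.07704     0.07704     0.07704
  E             2.181     0.09664      0.1415      0.2197
  solve Keq expr → x = 0.03852; check Q = 4.1400e-06
Then remove 0.08246 M of A.
Step 2:
                    B           L           J           A
  I             2.181     0.09664      0.1415      0.1373
  C          -0.01028     0.02056     0.02056     0.02056
  E             2.171      0.1172      0.1621      0.1578
  solve Keq expr → x = 0.01028; check Q = 4.1400e-06

x = 0.01028 M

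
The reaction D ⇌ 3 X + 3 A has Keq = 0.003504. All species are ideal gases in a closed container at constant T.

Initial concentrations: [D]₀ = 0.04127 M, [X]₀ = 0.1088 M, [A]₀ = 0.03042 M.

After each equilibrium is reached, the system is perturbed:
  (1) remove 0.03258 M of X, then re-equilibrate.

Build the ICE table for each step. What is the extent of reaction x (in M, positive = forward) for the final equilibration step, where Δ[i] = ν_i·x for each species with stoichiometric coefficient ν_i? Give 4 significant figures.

x = 0.001725 M

Q₀ = 8.7848e-07 vs Keq = 0.003504 ⇒ Q<K, forward
Step 1:
                   D          X          A
  Initial    0.04127     0.1088    0.03042
  Change    -0.03462     0.1039     0.1039
  Equil     0.006647     0.2127     0.1343
  solve Keq expr → x = 0.03462; check Q = 0.003504
Then remove 0.03258 M of X.
Step 2:
                   D          X          A
  Initial   0.006647     0.1801     0.1343
  Change   -0.001725   0.005175   0.005175
  Equil     0.004922     0.1853     0.1395
  solve Keq expr → x = 0.001725; check Q = 0.003504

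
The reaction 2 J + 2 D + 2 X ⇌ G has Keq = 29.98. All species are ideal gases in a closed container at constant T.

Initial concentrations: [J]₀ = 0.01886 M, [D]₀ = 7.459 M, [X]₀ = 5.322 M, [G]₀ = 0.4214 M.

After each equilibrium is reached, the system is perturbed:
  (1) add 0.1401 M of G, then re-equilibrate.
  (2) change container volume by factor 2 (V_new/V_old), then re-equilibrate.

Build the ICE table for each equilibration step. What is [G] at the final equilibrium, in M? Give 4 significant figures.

Q₀ = 0.7518 vs Keq = 29.98 ⇒ Q<K, forward
Step 1:
                  J         D         X         G
  I         0.01886     7.459     5.322    0.4214
  C        -0.01583  -0.01583  -0.01583  0.007915
  E         0.00303     7.443     5.306    0.4293
  solve Keq expr → x = 0.007915; check Q = 29.98
Then add 0.1401 M of G.
Step 2:
                  J         D         X         G
  I         0.00303     7.443     5.306    0.5694
  C       4.5832e-04 4.5832e-04 4.5832e-04 -2.2916e-04
  E        0.003488     7.444     5.307    0.5692
  solve Keq expr → x = -2.2916e-04; check Q = 29.98
Then change container volume by factor 2 (V_new/V_old).
Step 3:
                  J         D         X         G
  I        0.001744     3.722     2.653    0.2846
  C        0.008002  0.008002  0.008002 -0.004001
  E        0.009746      3.73     2.661    0.2806
  solve Keq expr → x = -0.004001; check Q = 29.98

[G]_eq = 0.2806 M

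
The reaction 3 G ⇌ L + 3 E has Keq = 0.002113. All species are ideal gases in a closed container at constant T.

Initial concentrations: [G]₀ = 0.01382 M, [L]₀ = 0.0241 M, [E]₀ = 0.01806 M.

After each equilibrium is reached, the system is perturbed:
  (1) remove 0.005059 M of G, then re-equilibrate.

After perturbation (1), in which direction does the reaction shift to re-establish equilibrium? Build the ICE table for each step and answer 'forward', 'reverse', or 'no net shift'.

Direction: reverse

Q₀ = 0.05378 vs Keq = 0.002113 ⇒ Q>K, reverse
Step 1:
                  G         L         E
  Initial   0.01382    0.0241   0.01806
  Change   0.007987 -0.002662 -0.007987
  Equil     0.02181   0.02144   0.01007
  solve Keq expr → x = -0.002662; check Q = 0.002113
Then remove 0.005059 M of G.
Step 2:
                  G         L         E
  Initial   0.01675   0.02144   0.01007
  Change   0.001551 -5.1708e-04 -0.001551
  Equil      0.0183   0.02092  0.008522
  solve Keq expr → x = -5.1708e-04; check Q = 0.002113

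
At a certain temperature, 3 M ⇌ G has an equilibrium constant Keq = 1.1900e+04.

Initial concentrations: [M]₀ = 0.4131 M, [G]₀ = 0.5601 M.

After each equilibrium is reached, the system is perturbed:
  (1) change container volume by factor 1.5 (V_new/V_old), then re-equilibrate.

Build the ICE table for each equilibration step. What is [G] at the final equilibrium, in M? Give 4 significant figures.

[G]_eq = 0.454 M

Q₀ = 7.945 vs Keq = 1.1900e+04 ⇒ Q<K, forward
Step 1:
                  M         G
  init       0.4131    0.5601
  Δ         -0.3745    0.1248
  eq        0.03861    0.6849
  solve Keq expr → x = 0.1248; check Q = 1.1900e+04
Then change container volume by factor 1.5 (V_new/V_old).
Step 2:
                  M         G
  init      0.02574    0.4566
  Δ        0.007924 -0.002641
  eq        0.03366     0.454
  solve Keq expr → x = -0.002641; check Q = 1.1900e+04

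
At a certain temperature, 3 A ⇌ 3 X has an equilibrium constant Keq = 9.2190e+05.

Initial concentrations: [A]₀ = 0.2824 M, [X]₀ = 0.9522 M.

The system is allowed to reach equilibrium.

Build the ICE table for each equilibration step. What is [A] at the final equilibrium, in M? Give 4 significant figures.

Q₀ = 38.33 vs Keq = 9.2190e+05 ⇒ Q<K, forward
Step 1:
                   A          X
  init        0.2824     0.9522
  Δ          -0.2698     0.2698
  eq         0.01256      1.222
  solve Keq expr → x = 0.08995; check Q = 9.2190e+05

[A]_eq = 0.01256 M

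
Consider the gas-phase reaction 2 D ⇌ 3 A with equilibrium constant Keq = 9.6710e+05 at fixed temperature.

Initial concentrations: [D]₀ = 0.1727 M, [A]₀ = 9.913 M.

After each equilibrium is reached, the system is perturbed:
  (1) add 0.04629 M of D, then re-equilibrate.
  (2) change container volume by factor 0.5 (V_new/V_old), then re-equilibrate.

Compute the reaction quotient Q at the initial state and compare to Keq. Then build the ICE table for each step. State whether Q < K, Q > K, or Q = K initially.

Q₀ = 3.2661e+04 vs Keq = 9.6710e+05 ⇒ Q<K, forward
Step 1:
                   D          A
  I           0.1727      9.913
  C          -0.1399     0.2099
  E          0.03275      10.12
  solve Keq expr → x = 0.06997; check Q = 9.6710e+05
Then add 0.04629 M of D.
Step 2:
                   D          A
  I          0.07904      10.12
  C         -0.04595    0.06893
  E          0.03309      10.19
  solve Keq expr → x = 0.02298; check Q = 9.6710e+05
Then change container volume by factor 0.5 (V_new/V_old).
Step 3:
                   D          A
  I          0.06617      20.38
  C          0.02713   -0.04069
  E           0.0933      20.34
  solve Keq expr → x = -0.01356; check Q = 9.6710e+05

Q₀ = 3.2661e+04; Q < K (proceeds forward)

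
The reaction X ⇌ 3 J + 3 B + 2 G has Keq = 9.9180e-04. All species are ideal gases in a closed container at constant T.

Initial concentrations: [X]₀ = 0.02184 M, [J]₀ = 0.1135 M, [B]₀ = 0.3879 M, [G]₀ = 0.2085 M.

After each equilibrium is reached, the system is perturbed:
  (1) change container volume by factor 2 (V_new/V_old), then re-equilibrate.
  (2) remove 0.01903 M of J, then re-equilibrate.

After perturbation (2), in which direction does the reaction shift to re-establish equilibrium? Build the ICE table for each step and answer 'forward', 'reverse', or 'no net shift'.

Q₀ = 1.6987e-04 vs Keq = 9.9180e-04 ⇒ Q<K, forward
Step 1:
                    X           J           B           G
  Initial     0.02184      0.1135      0.3879      0.2085
  Change     -0.01022     0.03067     0.03067     0.02045
  Equil       0.01162      0.1442      0.4186      0.2289
  solve Keq expr → x = 0.01022; check Q = 9.9180e-04
Then change container volume by factor 2 (V_new/V_old).
Step 2:
                    X           J           B           G
  Initial    0.005808     0.07209      0.2093      0.1145
  Change    -0.005677     0.01703     0.01703     0.01135
  Equil    1.3097e-04     0.08912      0.2263      0.1258
  solve Keq expr → x = 0.005677; check Q = 9.9180e-04
Then remove 0.01903 M of J.
Step 3:
                    X           J           B           G
  Initial  1.3097e-04     0.07009      0.2263      0.1258
  Change  -6.6409e-05  1.9923e-04  1.9923e-04  1.3282e-04
  Equil    6.4559e-05     0.07029      0.2265       0.126
  solve Keq expr → x = 6.6409e-05; check Q = 9.9180e-04

Direction: forward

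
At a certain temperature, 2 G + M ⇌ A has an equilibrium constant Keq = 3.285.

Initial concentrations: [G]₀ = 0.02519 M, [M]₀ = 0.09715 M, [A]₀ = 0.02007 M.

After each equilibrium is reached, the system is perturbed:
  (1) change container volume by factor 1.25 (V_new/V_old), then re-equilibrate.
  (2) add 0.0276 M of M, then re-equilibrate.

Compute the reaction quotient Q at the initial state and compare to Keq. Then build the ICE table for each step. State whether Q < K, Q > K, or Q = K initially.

Q₀ = 325.6 vs Keq = 3.285 ⇒ Q>K, reverse
Step 1:
                    G           M           A
  I           0.02519     0.09715     0.02007
  C           0.03718     0.01859    -0.01859
  E           0.06237      0.1157    0.001479
  solve Keq expr → x = -0.01859; check Q = 3.285
Then change container volume by factor 1.25 (V_new/V_old).
Step 2:
                    G           M           A
  I            0.0499     0.09259    0.001183
  C        7.9650e-04  3.9825e-04 -3.9825e-04
  E           0.05069     0.09299  7.8503e-04
  solve Keq expr → x = -3.9825e-04; check Q = 3.285
Then add 0.0276 M of M.
Step 3:
                    G           M           A
  I           0.05069      0.1206  7.8503e-04
  C       -4.2820e-04 -2.1410e-04  2.1410e-04
  E           0.05027      0.1204  9.9913e-04
  solve Keq expr → x = 2.1410e-04; check Q = 3.285

Q₀ = 325.6; Q > K (proceeds reverse)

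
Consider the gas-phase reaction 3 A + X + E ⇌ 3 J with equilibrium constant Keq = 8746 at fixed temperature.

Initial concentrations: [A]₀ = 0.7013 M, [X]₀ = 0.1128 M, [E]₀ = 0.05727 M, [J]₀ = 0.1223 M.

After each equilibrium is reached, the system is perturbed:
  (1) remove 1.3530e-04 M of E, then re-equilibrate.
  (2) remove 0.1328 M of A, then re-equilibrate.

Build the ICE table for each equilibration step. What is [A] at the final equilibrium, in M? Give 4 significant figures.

Q₀ = 0.821 vs Keq = 8746 ⇒ Q<K, forward
Step 1:
                  A         X         E         J
  I          0.7013    0.1128   0.05727    0.1223
  C         -0.1708  -0.05693  -0.05693    0.1708
  E          0.5305   0.05587 3.4498e-04    0.2931
  solve Keq expr → x = 0.05693; check Q = 8746
Then remove 1.3530e-04 M of E.
Step 2:
                  A         X         E         J
  I          0.5305   0.05587 2.0968e-04    0.2931
  C       3.9696e-04 1.3232e-04 1.3232e-04 -3.9696e-04
  E          0.5309   0.05601 3.4200e-04    0.2927
  solve Keq expr → x = -1.3232e-04; check Q = 8746
Then remove 0.1328 M of A.
Step 3:
                  A         X         E         J
  I          0.3981   0.05601 3.4200e-04    0.2927
  C        0.001332 4.4387e-04 4.4387e-04 -0.001332
  E          0.3995   0.05645 7.8587e-04    0.2913
  solve Keq expr → x = -4.4387e-04; check Q = 8746

[A]_eq = 0.3995 M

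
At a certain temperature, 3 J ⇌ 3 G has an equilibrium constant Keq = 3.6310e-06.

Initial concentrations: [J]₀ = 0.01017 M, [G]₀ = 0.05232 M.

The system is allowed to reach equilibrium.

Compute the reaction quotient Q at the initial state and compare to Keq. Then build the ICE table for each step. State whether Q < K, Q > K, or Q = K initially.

Q₀ = 136.2 vs Keq = 3.6310e-06 ⇒ Q>K, reverse
Step 1:
                  J         G
  Initial   0.01017   0.05232
  Change    0.05137  -0.05137
  Equil     0.06154 9.4594e-04
  solve Keq expr → x = -0.01712; check Q = 3.6310e-06

Q₀ = 136.2; Q > K (proceeds reverse)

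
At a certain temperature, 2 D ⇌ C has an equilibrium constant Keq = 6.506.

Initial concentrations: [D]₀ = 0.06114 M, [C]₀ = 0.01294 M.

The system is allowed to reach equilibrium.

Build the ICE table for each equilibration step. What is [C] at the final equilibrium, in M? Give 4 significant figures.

[C]_eq = 0.01754 M

Q₀ = 3.462 vs Keq = 6.506 ⇒ Q<K, forward
Step 1:
                    D           C
  Initial     0.06114     0.01294
  Change     -0.00921    0.004605
  Equil       0.05193     0.01754
  solve Keq expr → x = 0.004605; check Q = 6.506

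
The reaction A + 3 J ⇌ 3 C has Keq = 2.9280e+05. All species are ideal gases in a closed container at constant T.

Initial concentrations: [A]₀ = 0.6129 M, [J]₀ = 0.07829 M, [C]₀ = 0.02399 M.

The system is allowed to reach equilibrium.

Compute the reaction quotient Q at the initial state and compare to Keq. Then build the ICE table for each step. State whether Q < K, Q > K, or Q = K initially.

Q₀ = 0.04694 vs Keq = 2.9280e+05 ⇒ Q<K, forward
Step 1:
                  A         J         C
  I          0.6129   0.07829   0.02399
  C        -0.02549  -0.07648   0.07648
  E          0.5874  0.001807    0.1005
  solve Keq expr → x = 0.02549; check Q = 2.9280e+05

Q₀ = 0.04694; Q < K (proceeds forward)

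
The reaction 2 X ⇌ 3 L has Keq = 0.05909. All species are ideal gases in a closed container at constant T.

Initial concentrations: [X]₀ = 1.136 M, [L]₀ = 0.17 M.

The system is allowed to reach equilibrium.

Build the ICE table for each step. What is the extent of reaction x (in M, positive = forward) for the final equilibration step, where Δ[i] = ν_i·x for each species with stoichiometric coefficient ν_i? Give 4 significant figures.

x = 0.0724 M

Q₀ = 0.003807 vs Keq = 0.05909 ⇒ Q<K, forward
Step 1:
                    X           L
  I             1.136        0.17
  C           -0.1448      0.2172
  E            0.9912      0.3872
  solve Keq expr → x = 0.0724; check Q = 0.05909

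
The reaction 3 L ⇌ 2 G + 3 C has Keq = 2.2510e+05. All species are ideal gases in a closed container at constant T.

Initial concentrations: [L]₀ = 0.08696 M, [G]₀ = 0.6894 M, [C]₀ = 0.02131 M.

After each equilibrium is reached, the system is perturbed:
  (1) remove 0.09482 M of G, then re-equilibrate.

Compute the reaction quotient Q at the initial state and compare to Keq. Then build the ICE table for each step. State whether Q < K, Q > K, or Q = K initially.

Q₀ = 0.006994; Q < K (proceeds forward)

Q₀ = 0.006994 vs Keq = 2.2510e+05 ⇒ Q<K, forward
Step 1:
                  L         G         C
  init      0.08696    0.6894   0.02131
  Δ        -0.08552   0.05701   0.08552
  eq       0.001445    0.7464    0.1068
  solve Keq expr → x = 0.02851; check Q = 2.2510e+05
Then remove 0.09482 M of G.
Step 2:
                  L         G         C
  init     0.001445    0.6516    0.1068
  Δ       -1.2349e-04 8.2326e-05 1.2349e-04
  eq       0.001322    0.6517    0.1069
  solve Keq expr → x = 4.1163e-05; check Q = 2.2510e+05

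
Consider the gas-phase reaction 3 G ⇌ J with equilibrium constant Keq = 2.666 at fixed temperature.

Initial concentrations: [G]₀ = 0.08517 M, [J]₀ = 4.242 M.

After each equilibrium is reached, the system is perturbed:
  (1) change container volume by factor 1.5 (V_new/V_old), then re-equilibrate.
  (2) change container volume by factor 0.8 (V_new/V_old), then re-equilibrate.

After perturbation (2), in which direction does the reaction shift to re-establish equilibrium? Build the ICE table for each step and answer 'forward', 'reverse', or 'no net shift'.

Q₀ = 6866 vs Keq = 2.666 ⇒ Q>K, reverse
Step 1:
                   G          J
  init       0.08517      4.242
  Δ            1.049    -0.3498
  eq           1.134      3.892
  solve Keq expr → x = -0.3498; check Q = 2.666
Then change container volume by factor 1.5 (V_new/V_old).
Step 2:
                   G          J
  init        0.7563      2.595
  Δ           0.2251   -0.07503
  eq          0.9814       2.52
  solve Keq expr → x = -0.07503; check Q = 2.666
Then change container volume by factor 0.8 (V_new/V_old).
Step 3:
                   G          J
  init         1.227       3.15
  Δ          -0.1635     0.0545
  eq           1.063      3.204
  solve Keq expr → x = 0.0545; check Q = 2.666

Direction: forward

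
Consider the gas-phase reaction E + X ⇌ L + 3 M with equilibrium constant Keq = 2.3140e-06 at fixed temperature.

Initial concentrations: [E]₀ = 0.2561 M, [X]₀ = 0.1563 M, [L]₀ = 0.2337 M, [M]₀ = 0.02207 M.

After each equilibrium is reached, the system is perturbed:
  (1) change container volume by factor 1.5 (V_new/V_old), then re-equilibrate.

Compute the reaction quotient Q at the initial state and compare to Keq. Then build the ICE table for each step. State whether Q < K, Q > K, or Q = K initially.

Q₀ = 6.2762e-05 vs Keq = 2.3140e-06 ⇒ Q>K, reverse
Step 1:
                   E          X          L          M
  init        0.2561     0.1563     0.2337    0.02207
  Δ          0.00485    0.00485   -0.00485   -0.01455
  eq           0.261     0.1612     0.2288    0.00752
  solve Keq expr → x = -0.00485; check Q = 2.3140e-06
Then change container volume by factor 1.5 (V_new/V_old).
Step 2:
                   E          X          L          M
  init         0.174     0.1074     0.1526   0.005013
  Δ       -5.1060e-04 -5.1060e-04 5.1060e-04   0.001532
  eq          0.1735     0.1069     0.1531   0.006545
  solve Keq expr → x = 5.1060e-04; check Q = 2.3140e-06

Q₀ = 6.2762e-05; Q > K (proceeds reverse)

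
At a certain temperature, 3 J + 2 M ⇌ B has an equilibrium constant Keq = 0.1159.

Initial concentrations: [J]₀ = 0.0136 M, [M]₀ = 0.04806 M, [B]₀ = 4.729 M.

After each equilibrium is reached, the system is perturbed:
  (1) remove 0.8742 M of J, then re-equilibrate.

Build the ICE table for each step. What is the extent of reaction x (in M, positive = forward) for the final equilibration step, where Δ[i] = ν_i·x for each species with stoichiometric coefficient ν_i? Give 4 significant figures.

Q₀ = 8.1393e+08 vs Keq = 0.1159 ⇒ Q>K, reverse
Step 1:
                    J           M           B
  I            0.0136     0.04806       4.729
  C             2.345       1.563     -0.7816
  E             2.358       1.611       3.947
  solve Keq expr → x = -0.7816; check Q = 0.1159
Then remove 0.8742 M of J.
Step 2:
                    J           M           B
  I             1.484       1.611       3.947
  C            0.5438      0.3625     -0.1813
  E             2.028       1.974       3.766
  solve Keq expr → x = -0.1813; check Q = 0.1159

x = -0.1813 M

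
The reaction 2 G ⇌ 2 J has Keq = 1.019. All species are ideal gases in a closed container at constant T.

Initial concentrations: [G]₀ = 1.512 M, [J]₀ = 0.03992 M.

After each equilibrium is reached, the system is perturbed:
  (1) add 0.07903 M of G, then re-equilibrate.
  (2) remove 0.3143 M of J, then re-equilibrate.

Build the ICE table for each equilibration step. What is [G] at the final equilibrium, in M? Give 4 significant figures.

Q₀ = 6.9707e-04 vs Keq = 1.019 ⇒ Q<K, forward
Step 1:
                  G         J
  Initial     1.512   0.03992
  Change    -0.7397    0.7397
  Equil      0.7723    0.7796
  solve Keq expr → x = 0.3698; check Q = 1.019
Then add 0.07903 M of G.
Step 2:
                  G         J
  Initial    0.8513    0.7796
  Change    -0.0397    0.0397
  Equil      0.8116    0.8193
  solve Keq expr → x = 0.01985; check Q = 1.019
Then remove 0.3143 M of J.
Step 3:
                  G         J
  Initial    0.8116     0.505
  Change    -0.1564    0.1564
  Equil      0.6552    0.6614
  solve Keq expr → x = 0.07821; check Q = 1.019

[G]_eq = 0.6552 M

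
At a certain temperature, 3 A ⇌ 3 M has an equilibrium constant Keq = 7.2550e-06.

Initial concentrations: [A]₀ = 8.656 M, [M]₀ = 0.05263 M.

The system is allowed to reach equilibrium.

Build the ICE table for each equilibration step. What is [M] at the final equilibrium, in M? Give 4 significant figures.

Q₀ = 2.2478e-07 vs Keq = 7.2550e-06 ⇒ Q<K, forward
Step 1:
                   A          M
  I            8.656    0.05263
  C          -0.1128     0.1128
  E            8.543     0.1654
  solve Keq expr → x = 0.03759; check Q = 7.2550e-06

[M]_eq = 0.1654 M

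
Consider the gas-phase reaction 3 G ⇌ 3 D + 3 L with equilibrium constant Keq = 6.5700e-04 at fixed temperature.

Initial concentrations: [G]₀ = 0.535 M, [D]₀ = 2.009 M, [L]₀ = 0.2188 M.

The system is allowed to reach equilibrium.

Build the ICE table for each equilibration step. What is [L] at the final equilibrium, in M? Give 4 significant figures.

Q₀ = 0.5547 vs Keq = 6.5700e-04 ⇒ Q>K, reverse
Step 1:
                    G           D           L
  init          0.535       2.009      0.2188
  Δ            0.1845     -0.1845     -0.1845
  eq           0.7195       1.824     0.03428
  solve Keq expr → x = -0.06151; check Q = 6.5700e-04

[L]_eq = 0.03428 M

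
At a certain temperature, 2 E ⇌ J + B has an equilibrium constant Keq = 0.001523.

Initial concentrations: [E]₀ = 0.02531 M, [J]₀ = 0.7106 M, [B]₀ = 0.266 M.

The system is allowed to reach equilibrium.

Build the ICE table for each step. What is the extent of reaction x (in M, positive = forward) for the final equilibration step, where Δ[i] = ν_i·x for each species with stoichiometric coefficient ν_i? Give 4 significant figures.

Q₀ = 295.1 vs Keq = 0.001523 ⇒ Q>K, reverse
Step 1:
                  E         J         B
  init      0.02531    0.7106     0.266
  Δ          0.5299   -0.2649   -0.2649
  eq         0.5552    0.4457  0.001053
  solve Keq expr → x = -0.2649; check Q = 0.001523

x = -0.2649 M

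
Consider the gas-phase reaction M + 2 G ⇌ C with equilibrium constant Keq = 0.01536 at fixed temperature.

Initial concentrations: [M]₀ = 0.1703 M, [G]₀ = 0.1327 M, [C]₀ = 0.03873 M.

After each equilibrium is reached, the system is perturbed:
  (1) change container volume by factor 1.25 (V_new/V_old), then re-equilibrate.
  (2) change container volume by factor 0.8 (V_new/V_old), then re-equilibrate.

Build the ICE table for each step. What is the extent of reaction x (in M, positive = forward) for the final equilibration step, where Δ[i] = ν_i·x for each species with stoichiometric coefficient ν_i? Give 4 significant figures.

x = 5.0770e-05 M

Q₀ = 12.91 vs Keq = 0.01536 ⇒ Q>K, reverse
Step 1:
                   M          G          C
  I           0.1703     0.1327    0.03873
  C          0.03859    0.07718   -0.03859
  E           0.2089     0.2099 1.4133e-04
  solve Keq expr → x = -0.03859; check Q = 0.01536
Then change container volume by factor 1.25 (V_new/V_old).
Step 2:
                   M          G          C
  I           0.1671     0.1679 1.1306e-04
  C       4.0616e-05 8.1231e-05 -4.0616e-05
  E           0.1672      0.168 7.2449e-05
  solve Keq expr → x = -4.0616e-05; check Q = 0.01536
Then change container volume by factor 0.8 (V_new/V_old).
Step 3:
                   M          G          C
  I           0.2089       0.21 9.0561e-05
  C       -5.0770e-05 -1.0154e-04 5.0770e-05
  E           0.2089     0.2099 1.4133e-04
  solve Keq expr → x = 5.0770e-05; check Q = 0.01536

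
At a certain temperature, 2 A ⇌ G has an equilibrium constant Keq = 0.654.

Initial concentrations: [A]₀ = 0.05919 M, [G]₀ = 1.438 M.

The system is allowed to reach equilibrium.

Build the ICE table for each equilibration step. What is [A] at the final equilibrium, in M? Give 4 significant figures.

[A]_eq = 1.164 M

Q₀ = 410.5 vs Keq = 0.654 ⇒ Q>K, reverse
Step 1:
                    A           G
  Initial     0.05919       1.438
  Change        1.105     -0.5523
  Equil         1.164      0.8857
  solve Keq expr → x = -0.5523; check Q = 0.654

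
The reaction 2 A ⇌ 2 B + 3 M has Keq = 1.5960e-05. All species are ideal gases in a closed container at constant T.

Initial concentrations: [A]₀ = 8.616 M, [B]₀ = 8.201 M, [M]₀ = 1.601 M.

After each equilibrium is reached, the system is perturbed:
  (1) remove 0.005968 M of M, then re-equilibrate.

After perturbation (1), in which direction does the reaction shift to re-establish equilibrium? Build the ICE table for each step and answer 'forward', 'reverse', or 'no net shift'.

Direction: forward

Q₀ = 3.718 vs Keq = 1.5960e-05 ⇒ Q>K, reverse
Step 1:
                  A         B         M
  init        8.616     8.201     1.601
  Δ           1.047    -1.047     -1.57
  eq          9.663     7.154   0.03076
  solve Keq expr → x = -0.5234; check Q = 1.5960e-05
Then remove 0.005968 M of M.
Step 2:
                  A         B         M
  init        9.663     7.154    0.0248
  Δ       -0.003965  0.003965  0.005948
  eq          9.659     7.158   0.03074
  solve Keq expr → x = 0.001983; check Q = 1.5960e-05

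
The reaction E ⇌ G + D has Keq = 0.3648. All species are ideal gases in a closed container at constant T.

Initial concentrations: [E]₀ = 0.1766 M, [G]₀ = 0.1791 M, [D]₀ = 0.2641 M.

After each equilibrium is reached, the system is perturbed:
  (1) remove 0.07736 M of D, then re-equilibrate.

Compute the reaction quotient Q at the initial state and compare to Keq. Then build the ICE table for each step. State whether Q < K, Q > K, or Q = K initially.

Q₀ = 0.2678; Q < K (proceeds forward)

Q₀ = 0.2678 vs Keq = 0.3648 ⇒ Q<K, forward
Step 1:
                   E          G          D
  init        0.1766     0.1791     0.2641
  Δ         -0.02066    0.02066    0.02066
  eq          0.1559     0.1998     0.2848
  solve Keq expr → x = 0.02066; check Q = 0.3648
Then remove 0.07736 M of D.
Step 2:
                   E          G          D
  init        0.1559     0.1998     0.2074
  Δ         -0.01952    0.01952    0.01952
  eq          0.1364     0.2193     0.2269
  solve Keq expr → x = 0.01952; check Q = 0.3648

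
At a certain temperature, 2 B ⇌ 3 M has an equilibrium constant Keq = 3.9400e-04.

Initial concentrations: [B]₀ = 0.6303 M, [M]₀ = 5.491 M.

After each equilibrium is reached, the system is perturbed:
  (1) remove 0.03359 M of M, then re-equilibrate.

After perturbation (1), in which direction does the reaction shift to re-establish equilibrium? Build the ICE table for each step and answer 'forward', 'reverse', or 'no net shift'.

Direction: forward

Q₀ = 416.7 vs Keq = 3.9400e-04 ⇒ Q>K, reverse
Step 1:
                  B         M
  I          0.6303     5.491
  C           3.534    -5.301
  E           4.164    0.1898
  solve Keq expr → x = -1.767; check Q = 3.9400e-04
Then remove 0.03359 M of M.
Step 2:
                  B         M
  I           4.164    0.1562
  C        -0.02195   0.03292
  E           4.143    0.1891
  solve Keq expr → x = 0.01097; check Q = 3.9400e-04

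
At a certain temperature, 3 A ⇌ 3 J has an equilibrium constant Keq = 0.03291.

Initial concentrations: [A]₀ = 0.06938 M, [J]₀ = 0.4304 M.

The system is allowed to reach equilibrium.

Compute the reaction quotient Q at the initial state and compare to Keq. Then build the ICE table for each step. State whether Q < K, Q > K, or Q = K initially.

Q₀ = 238.7; Q > K (proceeds reverse)

Q₀ = 238.7 vs Keq = 0.03291 ⇒ Q>K, reverse
Step 1:
                    A           J
  init        0.06938      0.4304
  Δ            0.3091     -0.3091
  eq           0.3785      0.1213
  solve Keq expr → x = -0.103; check Q = 0.03291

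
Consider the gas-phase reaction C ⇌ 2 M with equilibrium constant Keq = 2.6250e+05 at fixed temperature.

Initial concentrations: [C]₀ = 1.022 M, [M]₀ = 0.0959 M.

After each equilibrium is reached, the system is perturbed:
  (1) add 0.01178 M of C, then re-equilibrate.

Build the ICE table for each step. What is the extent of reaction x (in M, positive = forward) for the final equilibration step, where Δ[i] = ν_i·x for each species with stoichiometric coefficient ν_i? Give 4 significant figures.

Q₀ = 0.008999 vs Keq = 2.6250e+05 ⇒ Q<K, forward
Step 1:
                   C          M
  init         1.022     0.0959
  Δ           -1.022      2.044
  eq      1.7444e-05       2.14
  solve Keq expr → x = 1.022; check Q = 2.6250e+05
Then add 0.01178 M of C.
Step 2:
                   C          M
  init        0.0118       2.14
  Δ         -0.01178    0.02356
  eq      1.7830e-05      2.163
  solve Keq expr → x = 0.01178; check Q = 2.6250e+05

x = 0.01178 M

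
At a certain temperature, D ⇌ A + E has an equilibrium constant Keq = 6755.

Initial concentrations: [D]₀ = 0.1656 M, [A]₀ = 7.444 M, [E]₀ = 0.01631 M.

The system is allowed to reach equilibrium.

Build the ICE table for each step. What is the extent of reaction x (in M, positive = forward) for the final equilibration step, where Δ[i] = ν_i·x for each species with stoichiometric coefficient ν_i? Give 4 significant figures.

x = 0.1654 M

Q₀ = 0.7332 vs Keq = 6755 ⇒ Q<K, forward
Step 1:
                    D           A           E
  I            0.1656       7.444     0.01631
  C           -0.1654      0.1654      0.1654
  E        2.0469e-04       7.609      0.1817
  solve Keq expr → x = 0.1654; check Q = 6755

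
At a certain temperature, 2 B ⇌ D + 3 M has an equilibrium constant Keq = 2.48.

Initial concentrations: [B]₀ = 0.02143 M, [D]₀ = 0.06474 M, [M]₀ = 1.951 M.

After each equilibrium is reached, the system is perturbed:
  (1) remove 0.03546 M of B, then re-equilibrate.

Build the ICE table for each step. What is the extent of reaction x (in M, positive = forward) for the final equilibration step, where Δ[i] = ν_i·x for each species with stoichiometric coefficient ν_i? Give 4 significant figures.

Q₀ = 1047 vs Keq = 2.48 ⇒ Q>K, reverse
Step 1:
                   B          D          M
  init       0.02143    0.06474      1.951
  Δ           0.1135   -0.05675    -0.1702
  eq          0.1349   0.007995      1.781
  solve Keq expr → x = -0.05675; check Q = 2.48
Then remove 0.03546 M of B.
Step 2:
                   B          D          M
  init       0.09946   0.007995      1.781
  Δ         0.006058  -0.003029  -0.009087
  eq          0.1055   0.004965      1.772
  solve Keq expr → x = -0.003029; check Q = 2.48

x = -0.003029 M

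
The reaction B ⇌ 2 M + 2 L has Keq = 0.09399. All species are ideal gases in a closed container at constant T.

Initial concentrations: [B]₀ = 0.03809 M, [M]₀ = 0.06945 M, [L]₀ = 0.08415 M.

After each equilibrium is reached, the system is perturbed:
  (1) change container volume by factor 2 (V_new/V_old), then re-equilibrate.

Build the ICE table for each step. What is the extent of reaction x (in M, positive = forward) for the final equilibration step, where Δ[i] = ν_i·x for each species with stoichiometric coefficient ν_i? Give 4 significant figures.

x = 0.00192 M

Q₀ = 8.9669e-04 vs Keq = 0.09399 ⇒ Q<K, forward
Step 1:
                    B           M           L
  init        0.03809     0.06945     0.08415
  Δ          -0.03355      0.0671      0.0671
  eq         0.004539      0.1366      0.1513
  solve Keq expr → x = 0.03355; check Q = 0.09399
Then change container volume by factor 2 (V_new/V_old).
Step 2:
                    B           M           L
  init       0.002269     0.06828     0.07563
  Δ          -0.00192     0.00384     0.00384
  eq       3.4942e-04     0.07212     0.07947
  solve Keq expr → x = 0.00192; check Q = 0.09399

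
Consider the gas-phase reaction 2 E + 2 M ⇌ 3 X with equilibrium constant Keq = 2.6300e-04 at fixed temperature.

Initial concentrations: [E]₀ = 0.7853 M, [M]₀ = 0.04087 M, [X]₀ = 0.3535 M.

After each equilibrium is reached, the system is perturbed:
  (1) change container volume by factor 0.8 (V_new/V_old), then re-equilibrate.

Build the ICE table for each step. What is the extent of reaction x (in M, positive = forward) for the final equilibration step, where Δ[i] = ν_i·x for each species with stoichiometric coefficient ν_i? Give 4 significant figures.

x = 7.9180e-04 M

Q₀ = 42.88 vs Keq = 2.6300e-04 ⇒ Q>K, reverse
Step 1:
                  E         M         X
  Initial    0.7853   0.04087    0.3535
  Change     0.2183    0.2183   -0.3274
  Equil       1.004    0.2591    0.0261
  solve Keq expr → x = -0.1091; check Q = 2.6300e-04
Then change container volume by factor 0.8 (V_new/V_old).
Step 2:
                  E         M         X
  Initial     1.254    0.3239   0.03263
  Change  -0.001584 -0.001584  0.002375
  Equil       1.253    0.3223     0.035
  solve Keq expr → x = 7.9180e-04; check Q = 2.6300e-04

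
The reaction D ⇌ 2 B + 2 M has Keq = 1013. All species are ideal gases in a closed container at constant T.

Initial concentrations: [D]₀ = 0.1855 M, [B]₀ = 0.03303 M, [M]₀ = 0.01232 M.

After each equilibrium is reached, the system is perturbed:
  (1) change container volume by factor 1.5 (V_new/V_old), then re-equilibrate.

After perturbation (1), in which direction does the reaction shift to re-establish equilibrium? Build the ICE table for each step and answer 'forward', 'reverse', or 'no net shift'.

Direction: forward

Q₀ = 8.9268e-07 vs Keq = 1013 ⇒ Q<K, forward
Step 1:
                  D         B         M
  I          0.1855   0.03303   0.01232
  C         -0.1855     0.371     0.371
  E       2.3666e-05     0.404    0.3833
  solve Keq expr → x = 0.1855; check Q = 1013
Then change container volume by factor 1.5 (V_new/V_old).
Step 2:
                  D         B         M
  I       1.5778e-05    0.2693    0.2555
  C       -1.1101e-05 2.2202e-05 2.2202e-05
  E       4.6764e-06    0.2693    0.2555
  solve Keq expr → x = 1.1101e-05; check Q = 1013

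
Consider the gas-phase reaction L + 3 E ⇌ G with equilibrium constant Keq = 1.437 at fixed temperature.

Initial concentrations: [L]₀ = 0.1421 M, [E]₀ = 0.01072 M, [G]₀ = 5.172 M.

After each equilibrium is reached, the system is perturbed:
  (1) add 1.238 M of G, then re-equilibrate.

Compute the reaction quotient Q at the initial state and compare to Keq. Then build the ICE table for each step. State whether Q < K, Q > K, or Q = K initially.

Q₀ = 2.9545e+07 vs Keq = 1.437 ⇒ Q>K, reverse
Step 1:
                    L           E           G
  Initial      0.1421     0.01072       5.172
  Change       0.5521       1.656     -0.5521
  Equil        0.6942       1.667        4.62
  solve Keq expr → x = -0.5521; check Q = 1.437
Then add 1.238 M of G.
Step 2:
                    L           E           G
  Initial      0.6942       1.667       5.858
  Change      0.03484      0.1045    -0.03484
  Equil         0.729       1.771       5.823
  solve Keq expr → x = -0.03484; check Q = 1.437

Q₀ = 2.9545e+07; Q > K (proceeds reverse)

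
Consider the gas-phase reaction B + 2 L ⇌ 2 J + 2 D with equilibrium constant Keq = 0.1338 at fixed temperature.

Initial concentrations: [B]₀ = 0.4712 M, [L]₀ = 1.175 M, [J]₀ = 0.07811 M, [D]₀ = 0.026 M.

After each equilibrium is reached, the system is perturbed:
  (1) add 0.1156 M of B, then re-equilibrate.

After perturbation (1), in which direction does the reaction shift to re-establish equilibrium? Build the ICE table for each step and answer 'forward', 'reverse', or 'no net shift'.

Q₀ = 6.3398e-06 vs Keq = 0.1338 ⇒ Q<K, forward
Step 1:
                    B           L           J           D
  I            0.4712       1.175     0.07811       0.026
  C           -0.1764     -0.3529      0.3529      0.3529
  E            0.2948      0.8221       0.431      0.3789
  solve Keq expr → x = 0.1764; check Q = 0.1338
Then add 0.1156 M of B.
Step 2:
                    B           L           J           D
  I            0.4104      0.8221       0.431      0.3789
  C          -0.01241    -0.02482     0.02482     0.02482
  E             0.398      0.7973      0.4558      0.4037
  solve Keq expr → x = 0.01241; check Q = 0.1338

Direction: forward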